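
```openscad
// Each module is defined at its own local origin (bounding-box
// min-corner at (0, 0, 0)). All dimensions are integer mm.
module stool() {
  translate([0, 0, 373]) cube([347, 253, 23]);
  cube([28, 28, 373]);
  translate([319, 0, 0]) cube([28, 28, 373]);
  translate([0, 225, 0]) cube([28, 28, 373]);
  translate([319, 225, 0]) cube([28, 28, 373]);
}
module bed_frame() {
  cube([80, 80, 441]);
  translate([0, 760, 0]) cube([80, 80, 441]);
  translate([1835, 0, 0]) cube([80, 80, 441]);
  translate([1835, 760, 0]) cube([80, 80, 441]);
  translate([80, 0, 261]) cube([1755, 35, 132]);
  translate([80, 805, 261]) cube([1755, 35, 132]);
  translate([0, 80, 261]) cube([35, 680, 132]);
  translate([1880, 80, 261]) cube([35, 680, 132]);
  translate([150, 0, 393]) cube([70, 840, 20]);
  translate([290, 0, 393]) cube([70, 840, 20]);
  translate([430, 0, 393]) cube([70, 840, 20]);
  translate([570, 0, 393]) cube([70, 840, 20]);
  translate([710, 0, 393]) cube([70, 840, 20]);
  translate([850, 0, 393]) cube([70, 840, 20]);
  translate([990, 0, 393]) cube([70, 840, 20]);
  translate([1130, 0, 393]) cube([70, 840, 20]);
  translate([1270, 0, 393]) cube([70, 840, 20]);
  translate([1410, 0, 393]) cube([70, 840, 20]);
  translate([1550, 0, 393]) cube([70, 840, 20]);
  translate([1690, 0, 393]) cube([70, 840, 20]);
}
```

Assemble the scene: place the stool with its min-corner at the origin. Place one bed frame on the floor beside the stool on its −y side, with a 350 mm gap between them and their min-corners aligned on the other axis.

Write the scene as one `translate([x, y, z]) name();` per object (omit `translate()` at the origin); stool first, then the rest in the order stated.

stool();
translate([0, -1190, 0]) bed_frame();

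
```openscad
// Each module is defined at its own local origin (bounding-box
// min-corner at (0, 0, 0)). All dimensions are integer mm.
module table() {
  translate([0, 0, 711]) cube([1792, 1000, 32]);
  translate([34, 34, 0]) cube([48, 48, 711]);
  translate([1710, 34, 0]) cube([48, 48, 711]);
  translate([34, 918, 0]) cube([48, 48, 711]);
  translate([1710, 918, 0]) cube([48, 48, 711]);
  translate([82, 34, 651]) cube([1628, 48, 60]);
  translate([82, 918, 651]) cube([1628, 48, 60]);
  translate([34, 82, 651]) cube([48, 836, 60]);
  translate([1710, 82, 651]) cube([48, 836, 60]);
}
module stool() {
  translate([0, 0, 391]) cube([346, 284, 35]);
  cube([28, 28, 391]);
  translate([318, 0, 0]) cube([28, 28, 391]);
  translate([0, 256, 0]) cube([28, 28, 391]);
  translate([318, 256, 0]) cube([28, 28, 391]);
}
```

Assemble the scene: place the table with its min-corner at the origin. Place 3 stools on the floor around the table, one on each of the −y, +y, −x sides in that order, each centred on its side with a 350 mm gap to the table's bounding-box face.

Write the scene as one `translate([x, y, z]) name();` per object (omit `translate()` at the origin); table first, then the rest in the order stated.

table();
translate([723, -634, 0]) stool();
translate([723, 1350, 0]) stool();
translate([-696, 358, 0]) stool();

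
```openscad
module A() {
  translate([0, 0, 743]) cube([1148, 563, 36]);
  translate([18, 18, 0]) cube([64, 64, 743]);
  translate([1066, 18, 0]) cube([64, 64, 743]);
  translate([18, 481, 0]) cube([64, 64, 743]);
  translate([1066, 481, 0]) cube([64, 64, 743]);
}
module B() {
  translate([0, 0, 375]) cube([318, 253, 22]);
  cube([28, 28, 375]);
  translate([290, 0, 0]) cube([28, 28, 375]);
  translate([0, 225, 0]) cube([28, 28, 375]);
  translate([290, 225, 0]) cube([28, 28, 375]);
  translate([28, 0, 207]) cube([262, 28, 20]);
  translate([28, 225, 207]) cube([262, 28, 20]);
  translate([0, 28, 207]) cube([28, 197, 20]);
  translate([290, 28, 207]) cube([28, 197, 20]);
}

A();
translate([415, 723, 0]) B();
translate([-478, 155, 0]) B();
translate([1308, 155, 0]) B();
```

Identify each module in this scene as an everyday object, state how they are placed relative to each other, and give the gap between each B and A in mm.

Each stool's nearest face is 160 mm from the table's bounding box.

A is a table. B is a stool. Three stools sit around the table at the +y, −x, +x sides. The gap between each stool and the table is 160 mm.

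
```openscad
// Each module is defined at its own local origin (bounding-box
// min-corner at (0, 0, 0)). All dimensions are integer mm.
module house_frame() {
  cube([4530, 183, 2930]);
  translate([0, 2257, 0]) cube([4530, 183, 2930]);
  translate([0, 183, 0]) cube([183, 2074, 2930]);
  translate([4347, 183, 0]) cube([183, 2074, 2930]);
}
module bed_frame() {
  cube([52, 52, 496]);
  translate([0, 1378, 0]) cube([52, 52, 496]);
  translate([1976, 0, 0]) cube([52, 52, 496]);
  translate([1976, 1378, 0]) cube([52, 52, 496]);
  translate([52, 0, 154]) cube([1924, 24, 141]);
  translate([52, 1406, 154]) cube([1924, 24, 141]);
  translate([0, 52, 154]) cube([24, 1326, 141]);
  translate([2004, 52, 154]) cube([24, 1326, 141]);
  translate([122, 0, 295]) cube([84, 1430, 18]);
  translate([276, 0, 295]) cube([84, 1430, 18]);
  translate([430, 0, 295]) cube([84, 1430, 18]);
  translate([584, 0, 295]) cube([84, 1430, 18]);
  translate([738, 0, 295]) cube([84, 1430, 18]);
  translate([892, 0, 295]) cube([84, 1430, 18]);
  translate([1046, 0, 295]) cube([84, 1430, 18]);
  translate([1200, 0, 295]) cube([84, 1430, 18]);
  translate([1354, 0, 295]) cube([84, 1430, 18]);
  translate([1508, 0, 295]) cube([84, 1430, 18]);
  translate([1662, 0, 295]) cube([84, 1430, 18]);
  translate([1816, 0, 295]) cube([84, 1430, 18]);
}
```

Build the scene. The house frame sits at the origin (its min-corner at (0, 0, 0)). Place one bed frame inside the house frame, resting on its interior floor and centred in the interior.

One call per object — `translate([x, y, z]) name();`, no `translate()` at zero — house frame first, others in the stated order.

house_frame();
translate([1251, 505, 0]) bed_frame();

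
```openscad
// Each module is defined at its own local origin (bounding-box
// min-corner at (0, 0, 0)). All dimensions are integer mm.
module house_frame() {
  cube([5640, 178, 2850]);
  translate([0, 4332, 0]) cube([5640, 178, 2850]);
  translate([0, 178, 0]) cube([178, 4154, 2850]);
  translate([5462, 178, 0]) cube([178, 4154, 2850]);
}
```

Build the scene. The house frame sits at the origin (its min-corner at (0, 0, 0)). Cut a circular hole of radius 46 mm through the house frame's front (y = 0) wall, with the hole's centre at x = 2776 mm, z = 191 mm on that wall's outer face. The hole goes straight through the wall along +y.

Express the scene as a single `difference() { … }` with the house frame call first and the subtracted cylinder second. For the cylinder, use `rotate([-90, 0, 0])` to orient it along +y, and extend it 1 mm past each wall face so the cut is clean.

difference() {
  house_frame();
  translate([2776, -1, 191]) rotate([-90, 0, 0]) cylinder(h = 180, r = 46);
}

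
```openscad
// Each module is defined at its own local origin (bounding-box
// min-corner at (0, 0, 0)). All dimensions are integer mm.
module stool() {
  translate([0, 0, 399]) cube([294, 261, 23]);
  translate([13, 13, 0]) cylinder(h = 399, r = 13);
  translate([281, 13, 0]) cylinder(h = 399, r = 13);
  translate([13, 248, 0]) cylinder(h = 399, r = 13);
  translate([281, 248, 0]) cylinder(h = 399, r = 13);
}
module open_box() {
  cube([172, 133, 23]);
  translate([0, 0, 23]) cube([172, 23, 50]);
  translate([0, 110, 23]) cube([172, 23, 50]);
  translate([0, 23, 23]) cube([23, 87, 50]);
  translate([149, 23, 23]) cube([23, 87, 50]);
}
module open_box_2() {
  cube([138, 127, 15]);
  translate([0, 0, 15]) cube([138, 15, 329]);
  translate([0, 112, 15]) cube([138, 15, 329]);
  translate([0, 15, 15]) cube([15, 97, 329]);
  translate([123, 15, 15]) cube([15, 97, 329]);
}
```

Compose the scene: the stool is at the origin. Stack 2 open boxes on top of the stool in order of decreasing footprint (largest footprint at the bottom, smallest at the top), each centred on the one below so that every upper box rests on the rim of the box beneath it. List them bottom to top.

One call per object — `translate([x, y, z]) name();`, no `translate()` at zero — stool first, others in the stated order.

stool();
translate([61, 64, 422]) open_box();
translate([78, 67, 495]) open_box_2();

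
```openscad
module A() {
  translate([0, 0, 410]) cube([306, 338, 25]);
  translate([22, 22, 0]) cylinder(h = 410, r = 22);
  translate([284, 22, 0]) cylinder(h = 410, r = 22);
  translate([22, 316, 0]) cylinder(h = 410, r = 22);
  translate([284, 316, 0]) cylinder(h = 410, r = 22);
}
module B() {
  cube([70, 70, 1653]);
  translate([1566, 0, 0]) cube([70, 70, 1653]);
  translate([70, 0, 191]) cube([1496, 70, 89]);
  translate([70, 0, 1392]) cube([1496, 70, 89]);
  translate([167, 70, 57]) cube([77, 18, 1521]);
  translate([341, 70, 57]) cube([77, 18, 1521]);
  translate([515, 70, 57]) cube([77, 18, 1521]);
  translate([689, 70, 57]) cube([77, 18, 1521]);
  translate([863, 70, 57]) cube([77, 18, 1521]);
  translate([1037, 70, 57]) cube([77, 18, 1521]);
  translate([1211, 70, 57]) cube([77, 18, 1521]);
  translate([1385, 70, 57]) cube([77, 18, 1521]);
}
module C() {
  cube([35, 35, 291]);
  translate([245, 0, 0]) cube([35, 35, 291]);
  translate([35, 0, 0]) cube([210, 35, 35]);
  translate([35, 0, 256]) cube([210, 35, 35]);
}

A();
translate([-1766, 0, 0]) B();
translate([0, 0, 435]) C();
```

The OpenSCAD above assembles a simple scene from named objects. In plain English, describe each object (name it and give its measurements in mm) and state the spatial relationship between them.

A is a simple wooden stool: a rectangular seat 306 mm (x) by 338 mm (y), 25 mm thick, top face at z = 435 mm, on four round legs, each 44 mm in diameter. The legs rest on z = 0, each leg's axis is inset half a diameter from the nearest pair of seat edges (so the leg's bounding box is flush with the corner).

B is a fence section. Two 70×70 mm posts, 1653 mm tall, stand on the floor with a clear span of 1496 mm between their inner faces. Two horizontal rails of 70×89 mm section span the gap between the posts with their undersides at z = 191 mm and z = 1392 mm, flush with the posts' −y face. 8 pickets, each 77 mm wide, 18 mm thick and 1521 mm tall, are fixed to the +y face of the rails with their bottoms at z = 57 mm, evenly spaced across the span with equal gaps (rounded down to the nearest mm) at the −x end and between each pair — any rounding remainder accumulates at the +x end.

C is a picture frame with a 210×221 mm rectangular opening (x by z) and a uniform 35 mm border on every side. Frame depth is 35 mm along y. It is built from two vertical stiles running the full outside height and two horizontal rails spanning the gap between the stiles.

The fence section is on the floor beside the stool on its −x side. The picture frame is on top of the stool.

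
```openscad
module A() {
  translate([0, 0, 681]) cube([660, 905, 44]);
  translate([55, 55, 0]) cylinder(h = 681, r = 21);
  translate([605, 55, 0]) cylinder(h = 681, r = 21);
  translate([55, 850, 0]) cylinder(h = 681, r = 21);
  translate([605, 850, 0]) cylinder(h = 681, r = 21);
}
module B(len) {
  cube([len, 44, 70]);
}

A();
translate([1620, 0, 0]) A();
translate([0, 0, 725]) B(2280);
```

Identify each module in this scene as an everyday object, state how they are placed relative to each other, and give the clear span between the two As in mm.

A is a table. B is a beam. A beam spans the tops of two tables. The clear span between the two tables is 960 mm.

Second table starts at x = 1620; first ends at x = 660; clear span = 1620 − 660 = 960 mm.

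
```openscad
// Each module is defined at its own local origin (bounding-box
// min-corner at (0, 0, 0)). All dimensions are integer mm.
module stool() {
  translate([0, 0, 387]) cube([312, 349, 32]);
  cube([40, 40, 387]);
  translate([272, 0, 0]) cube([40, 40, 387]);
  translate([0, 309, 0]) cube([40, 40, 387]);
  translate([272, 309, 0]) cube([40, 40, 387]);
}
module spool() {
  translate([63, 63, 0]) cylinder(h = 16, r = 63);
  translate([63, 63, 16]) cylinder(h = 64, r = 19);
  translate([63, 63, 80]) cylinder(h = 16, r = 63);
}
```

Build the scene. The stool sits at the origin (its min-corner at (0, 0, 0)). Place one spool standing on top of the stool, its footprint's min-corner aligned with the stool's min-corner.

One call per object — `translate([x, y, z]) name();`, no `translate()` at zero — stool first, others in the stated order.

stool();
translate([0, 0, 419]) spool();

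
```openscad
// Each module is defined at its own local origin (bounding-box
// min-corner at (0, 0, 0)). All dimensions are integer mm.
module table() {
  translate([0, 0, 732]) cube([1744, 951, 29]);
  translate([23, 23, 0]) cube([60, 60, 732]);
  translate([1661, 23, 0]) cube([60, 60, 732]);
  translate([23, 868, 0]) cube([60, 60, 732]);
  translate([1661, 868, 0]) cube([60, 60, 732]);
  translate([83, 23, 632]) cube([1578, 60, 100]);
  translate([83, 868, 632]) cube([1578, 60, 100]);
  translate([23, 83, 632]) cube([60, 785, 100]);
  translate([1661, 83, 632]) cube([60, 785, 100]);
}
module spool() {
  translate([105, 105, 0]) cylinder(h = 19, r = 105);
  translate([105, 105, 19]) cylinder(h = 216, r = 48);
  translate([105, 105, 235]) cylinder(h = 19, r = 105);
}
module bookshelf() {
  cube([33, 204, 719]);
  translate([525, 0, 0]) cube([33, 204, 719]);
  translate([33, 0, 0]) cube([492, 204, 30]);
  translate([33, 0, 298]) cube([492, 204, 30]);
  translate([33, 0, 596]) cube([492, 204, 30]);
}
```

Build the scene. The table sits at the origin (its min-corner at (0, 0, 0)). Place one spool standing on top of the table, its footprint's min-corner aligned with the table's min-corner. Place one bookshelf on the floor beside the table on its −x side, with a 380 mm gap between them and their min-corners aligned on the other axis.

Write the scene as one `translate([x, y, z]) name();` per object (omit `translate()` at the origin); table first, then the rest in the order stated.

table();
translate([0, 0, 761]) spool();
translate([-938, 0, 0]) bookshelf();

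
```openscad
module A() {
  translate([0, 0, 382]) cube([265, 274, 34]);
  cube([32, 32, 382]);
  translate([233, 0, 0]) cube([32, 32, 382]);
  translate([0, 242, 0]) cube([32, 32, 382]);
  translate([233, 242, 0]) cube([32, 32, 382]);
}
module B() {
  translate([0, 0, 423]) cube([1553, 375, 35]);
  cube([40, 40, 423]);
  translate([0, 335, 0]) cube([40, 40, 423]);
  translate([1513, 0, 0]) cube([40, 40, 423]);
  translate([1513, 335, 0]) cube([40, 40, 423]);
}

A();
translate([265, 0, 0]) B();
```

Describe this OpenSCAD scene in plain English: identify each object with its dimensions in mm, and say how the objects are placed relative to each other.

A is a four-legged stool. The seat is a 265×274×34 mm slab whose top surface is at z = 416 mm; four square legs, each 32×32 mm in cross-section, run from the floor (z = 0) to the underside of the seat, each flush with a corner of the seat.

B is a bench: a 1553×375 mm seat slab, 35 mm thick, top at z = 458 mm, on four 40×40 mm square legs flush with the seat corners and standing on z = 0.

The bench is against the stool's +x side, with their −y faces flush.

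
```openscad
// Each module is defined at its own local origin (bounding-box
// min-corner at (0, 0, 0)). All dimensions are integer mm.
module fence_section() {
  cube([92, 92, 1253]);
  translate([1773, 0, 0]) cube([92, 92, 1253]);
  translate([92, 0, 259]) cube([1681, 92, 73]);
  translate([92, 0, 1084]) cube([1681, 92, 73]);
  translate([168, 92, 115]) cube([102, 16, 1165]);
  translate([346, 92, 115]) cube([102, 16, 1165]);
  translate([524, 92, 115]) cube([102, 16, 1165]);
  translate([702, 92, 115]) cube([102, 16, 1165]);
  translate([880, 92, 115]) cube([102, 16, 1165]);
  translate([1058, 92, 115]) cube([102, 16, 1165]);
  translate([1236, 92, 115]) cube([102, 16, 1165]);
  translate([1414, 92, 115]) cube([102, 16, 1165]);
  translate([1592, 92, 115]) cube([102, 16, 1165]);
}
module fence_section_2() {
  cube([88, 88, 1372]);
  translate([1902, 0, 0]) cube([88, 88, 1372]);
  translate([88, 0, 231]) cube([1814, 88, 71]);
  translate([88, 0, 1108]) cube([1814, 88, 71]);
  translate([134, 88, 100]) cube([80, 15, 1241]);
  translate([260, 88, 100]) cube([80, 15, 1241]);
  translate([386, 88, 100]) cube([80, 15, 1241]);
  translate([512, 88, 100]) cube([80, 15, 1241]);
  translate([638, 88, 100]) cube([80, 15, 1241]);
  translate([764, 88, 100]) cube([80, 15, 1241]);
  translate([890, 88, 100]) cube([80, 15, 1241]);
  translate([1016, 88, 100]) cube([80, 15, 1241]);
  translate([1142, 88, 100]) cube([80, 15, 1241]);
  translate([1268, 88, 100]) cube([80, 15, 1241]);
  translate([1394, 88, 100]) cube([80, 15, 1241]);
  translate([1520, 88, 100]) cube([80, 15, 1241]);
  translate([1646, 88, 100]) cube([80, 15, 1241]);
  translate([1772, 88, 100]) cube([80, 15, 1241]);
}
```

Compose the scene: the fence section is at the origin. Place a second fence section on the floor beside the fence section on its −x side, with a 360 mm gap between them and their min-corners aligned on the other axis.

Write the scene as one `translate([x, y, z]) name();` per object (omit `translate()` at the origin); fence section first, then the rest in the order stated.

fence_section();
translate([-2350, 0, 0]) fence_section_2();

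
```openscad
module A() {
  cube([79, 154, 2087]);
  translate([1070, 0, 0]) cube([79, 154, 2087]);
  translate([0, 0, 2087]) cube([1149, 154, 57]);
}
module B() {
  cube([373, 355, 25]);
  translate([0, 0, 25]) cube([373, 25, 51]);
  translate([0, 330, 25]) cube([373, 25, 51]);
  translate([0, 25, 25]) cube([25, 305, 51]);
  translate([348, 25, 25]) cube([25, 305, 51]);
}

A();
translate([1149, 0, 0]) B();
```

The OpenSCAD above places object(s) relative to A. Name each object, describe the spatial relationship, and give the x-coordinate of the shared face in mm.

A is a door frame. B is an open box. The open box is against the door frame's +x side, with their −y faces flush. The x-coordinate of the shared face is 1149 mm.

The door frame's +x face and the open box's −x face are both at x = 1149 mm.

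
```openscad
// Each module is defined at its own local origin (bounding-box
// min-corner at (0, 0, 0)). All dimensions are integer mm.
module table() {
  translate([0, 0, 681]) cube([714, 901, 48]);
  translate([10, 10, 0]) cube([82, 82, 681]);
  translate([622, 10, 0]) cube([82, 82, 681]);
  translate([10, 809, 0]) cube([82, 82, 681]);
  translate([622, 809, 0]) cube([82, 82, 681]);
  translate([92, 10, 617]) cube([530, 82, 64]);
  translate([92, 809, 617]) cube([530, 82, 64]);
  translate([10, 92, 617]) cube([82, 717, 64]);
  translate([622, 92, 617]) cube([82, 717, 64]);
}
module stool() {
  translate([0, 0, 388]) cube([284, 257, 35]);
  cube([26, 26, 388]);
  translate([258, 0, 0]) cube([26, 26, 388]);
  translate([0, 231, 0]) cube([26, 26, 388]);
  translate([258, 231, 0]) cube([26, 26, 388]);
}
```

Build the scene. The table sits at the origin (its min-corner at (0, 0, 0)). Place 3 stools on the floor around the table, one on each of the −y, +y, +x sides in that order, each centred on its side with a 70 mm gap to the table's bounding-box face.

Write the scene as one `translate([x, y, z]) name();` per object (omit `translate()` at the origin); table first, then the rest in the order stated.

table();
translate([215, -327, 0]) stool();
translate([215, 971, 0]) stool();
translate([784, 322, 0]) stool();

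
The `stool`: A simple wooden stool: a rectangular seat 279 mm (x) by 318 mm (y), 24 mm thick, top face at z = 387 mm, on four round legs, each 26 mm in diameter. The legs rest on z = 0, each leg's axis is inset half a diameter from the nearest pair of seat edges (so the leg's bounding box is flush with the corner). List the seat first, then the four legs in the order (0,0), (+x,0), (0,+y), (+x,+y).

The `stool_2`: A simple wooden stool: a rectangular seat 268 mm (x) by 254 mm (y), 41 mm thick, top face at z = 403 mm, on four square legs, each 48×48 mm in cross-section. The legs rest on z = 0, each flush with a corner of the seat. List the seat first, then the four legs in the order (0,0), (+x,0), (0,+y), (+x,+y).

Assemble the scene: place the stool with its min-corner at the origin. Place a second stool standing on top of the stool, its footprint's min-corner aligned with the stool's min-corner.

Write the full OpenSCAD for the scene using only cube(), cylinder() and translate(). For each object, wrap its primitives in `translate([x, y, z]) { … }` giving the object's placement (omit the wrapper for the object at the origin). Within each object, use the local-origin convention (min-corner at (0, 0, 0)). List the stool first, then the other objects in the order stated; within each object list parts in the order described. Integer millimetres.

translate([0, 0, 363]) cube([279, 318, 24]);
translate([13, 13, 0]) cylinder(h = 363, r = 13);
translate([266, 13, 0]) cylinder(h = 363, r = 13);
translate([13, 305, 0]) cylinder(h = 363, r = 13);
translate([266, 305, 0]) cylinder(h = 363, r = 13);
translate([0, 0, 387]) {
  translate([0, 0, 362]) cube([268, 254, 41]);
  cube([48, 48, 362]);
  translate([220, 0, 0]) cube([48, 48, 362]);
  translate([0, 206, 0]) cube([48, 48, 362]);
  translate([220, 206, 0]) cube([48, 48, 362]);
}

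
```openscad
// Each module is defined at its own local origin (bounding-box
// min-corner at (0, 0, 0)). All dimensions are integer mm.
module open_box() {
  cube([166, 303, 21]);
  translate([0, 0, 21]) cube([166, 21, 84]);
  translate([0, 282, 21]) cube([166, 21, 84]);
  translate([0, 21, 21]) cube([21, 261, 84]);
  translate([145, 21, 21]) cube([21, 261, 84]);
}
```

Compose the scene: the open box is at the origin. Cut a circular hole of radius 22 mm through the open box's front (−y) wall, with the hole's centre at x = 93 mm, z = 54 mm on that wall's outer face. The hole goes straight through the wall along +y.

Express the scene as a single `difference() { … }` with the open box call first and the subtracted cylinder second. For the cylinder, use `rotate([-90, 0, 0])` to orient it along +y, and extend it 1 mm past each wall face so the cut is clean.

difference() {
  open_box();
  translate([93, -1, 54]) rotate([-90, 0, 0]) cylinder(h = 23, r = 22);
}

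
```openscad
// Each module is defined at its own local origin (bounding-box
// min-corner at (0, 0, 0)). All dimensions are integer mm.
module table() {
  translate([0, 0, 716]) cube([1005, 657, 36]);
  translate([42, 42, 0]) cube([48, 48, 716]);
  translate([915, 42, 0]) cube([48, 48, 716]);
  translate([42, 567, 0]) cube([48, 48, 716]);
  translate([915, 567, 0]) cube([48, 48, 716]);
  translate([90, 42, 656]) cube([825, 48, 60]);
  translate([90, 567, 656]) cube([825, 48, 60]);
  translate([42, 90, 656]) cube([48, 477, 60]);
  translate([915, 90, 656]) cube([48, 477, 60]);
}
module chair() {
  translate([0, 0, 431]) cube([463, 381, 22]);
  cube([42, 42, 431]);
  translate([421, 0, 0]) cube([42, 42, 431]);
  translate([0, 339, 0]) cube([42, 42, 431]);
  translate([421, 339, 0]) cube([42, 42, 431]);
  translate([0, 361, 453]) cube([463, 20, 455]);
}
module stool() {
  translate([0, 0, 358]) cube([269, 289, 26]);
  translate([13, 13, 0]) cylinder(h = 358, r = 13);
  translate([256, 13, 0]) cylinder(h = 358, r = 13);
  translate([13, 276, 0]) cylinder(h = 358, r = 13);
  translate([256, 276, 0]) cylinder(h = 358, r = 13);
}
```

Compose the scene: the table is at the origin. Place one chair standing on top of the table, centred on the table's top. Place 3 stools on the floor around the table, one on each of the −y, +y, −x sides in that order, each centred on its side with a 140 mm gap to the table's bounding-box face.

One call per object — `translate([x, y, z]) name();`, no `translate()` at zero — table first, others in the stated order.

table();
translate([271, 138, 752]) chair();
translate([368, -429, 0]) stool();
translate([368, 797, 0]) stool();
translate([-409, 184, 0]) stool();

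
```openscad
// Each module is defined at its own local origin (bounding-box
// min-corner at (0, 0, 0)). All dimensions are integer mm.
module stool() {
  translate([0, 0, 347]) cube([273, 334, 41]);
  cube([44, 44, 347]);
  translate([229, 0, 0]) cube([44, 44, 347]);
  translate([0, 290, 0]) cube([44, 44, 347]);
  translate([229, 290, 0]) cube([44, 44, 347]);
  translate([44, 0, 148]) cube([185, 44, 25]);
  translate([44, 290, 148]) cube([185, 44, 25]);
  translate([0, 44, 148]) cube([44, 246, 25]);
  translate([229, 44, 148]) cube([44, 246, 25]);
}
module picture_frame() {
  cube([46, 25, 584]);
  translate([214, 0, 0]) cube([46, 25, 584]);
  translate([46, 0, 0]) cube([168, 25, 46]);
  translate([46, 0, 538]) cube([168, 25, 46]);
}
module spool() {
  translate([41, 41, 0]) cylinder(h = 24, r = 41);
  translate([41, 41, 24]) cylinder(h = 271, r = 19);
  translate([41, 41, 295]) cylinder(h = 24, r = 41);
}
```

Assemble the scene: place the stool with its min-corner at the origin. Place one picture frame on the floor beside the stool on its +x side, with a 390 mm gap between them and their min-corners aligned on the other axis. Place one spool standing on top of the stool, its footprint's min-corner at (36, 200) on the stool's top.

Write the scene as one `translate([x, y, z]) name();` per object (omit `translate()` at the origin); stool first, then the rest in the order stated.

stool();
translate([663, 0, 0]) picture_frame();
translate([36, 200, 388]) spool();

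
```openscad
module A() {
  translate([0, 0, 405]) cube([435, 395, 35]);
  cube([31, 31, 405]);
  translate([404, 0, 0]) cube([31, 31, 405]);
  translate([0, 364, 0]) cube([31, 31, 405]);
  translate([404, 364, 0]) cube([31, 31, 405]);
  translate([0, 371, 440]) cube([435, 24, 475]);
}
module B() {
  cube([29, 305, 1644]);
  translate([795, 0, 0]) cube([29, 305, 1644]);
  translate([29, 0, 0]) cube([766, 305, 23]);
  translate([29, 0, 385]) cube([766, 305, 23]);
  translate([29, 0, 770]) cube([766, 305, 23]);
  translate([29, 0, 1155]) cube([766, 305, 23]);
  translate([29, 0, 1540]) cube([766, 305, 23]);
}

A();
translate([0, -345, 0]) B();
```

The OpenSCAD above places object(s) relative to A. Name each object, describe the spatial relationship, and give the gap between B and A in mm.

A is a chair. B is a bookshelf. The bookshelf is on the floor beside the chair on its −y side. The gap between the bookshelf and the chair is 40 mm.

The bookshelf's nearest face is 40 mm from the chair's −y face.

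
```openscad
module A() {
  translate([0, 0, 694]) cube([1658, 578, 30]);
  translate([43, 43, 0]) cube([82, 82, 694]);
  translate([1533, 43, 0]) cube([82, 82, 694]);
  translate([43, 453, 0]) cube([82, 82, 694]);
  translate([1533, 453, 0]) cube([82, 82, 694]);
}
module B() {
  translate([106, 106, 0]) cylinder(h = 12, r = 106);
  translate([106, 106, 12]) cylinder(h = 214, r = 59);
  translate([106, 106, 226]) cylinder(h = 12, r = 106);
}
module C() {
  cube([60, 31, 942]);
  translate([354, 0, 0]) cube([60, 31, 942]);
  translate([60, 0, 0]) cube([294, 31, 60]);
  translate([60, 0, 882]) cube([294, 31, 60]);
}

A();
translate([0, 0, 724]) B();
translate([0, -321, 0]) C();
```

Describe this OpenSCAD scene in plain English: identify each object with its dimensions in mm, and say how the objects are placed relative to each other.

A is a table: top 1658 mm (x) × 578 mm (y), 30 mm thick, upper face at z = 724 mm, on four 82×82 mm square legs, each inset 43 mm from the nearest pair of top edges, running from z = 0 to the bottom of the top.

B is a spool: two coaxial disc flanges of radius 106 mm and thickness 12 mm, joined by a core cylinder of radius 59 mm and height 214 mm. The lower flange rests on z = 0 and the three cylinders share a vertical axis.

C is a picture frame with a 294×822 mm rectangular opening (x by z) and a uniform 60 mm border on every side. Frame depth is 31 mm along y. It is built from two vertical stiles running the full outside height and two horizontal rails spanning the gap between the stiles.

The spool is on top of the table. The picture frame is on the floor beside the table on its −y side.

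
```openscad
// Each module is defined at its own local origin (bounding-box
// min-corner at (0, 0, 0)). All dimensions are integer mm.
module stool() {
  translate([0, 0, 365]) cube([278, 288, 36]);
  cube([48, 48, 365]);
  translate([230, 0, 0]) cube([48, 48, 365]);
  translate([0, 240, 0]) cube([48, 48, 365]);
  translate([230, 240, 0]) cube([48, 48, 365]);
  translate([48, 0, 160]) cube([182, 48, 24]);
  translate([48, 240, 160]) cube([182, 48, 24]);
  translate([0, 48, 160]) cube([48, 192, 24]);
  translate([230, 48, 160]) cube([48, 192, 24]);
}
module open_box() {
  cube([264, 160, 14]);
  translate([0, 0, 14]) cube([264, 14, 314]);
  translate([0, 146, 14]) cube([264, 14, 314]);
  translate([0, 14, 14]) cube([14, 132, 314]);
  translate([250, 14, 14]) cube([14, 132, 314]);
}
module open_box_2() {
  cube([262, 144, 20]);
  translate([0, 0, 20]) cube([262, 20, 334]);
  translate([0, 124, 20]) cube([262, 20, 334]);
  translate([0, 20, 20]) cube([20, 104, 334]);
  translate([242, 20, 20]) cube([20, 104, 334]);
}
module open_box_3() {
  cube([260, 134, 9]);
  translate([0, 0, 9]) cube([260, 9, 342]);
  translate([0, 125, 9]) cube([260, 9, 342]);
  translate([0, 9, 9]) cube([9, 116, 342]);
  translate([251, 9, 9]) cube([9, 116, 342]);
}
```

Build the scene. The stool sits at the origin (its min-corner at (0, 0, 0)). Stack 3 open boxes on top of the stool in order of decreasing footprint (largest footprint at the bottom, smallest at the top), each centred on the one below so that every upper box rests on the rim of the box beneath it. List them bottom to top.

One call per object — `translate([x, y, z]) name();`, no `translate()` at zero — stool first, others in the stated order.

stool();
translate([7, 64, 401]) open_box();
translate([8, 72, 729]) open_box_2();
translate([9, 77, 1083]) open_box_3();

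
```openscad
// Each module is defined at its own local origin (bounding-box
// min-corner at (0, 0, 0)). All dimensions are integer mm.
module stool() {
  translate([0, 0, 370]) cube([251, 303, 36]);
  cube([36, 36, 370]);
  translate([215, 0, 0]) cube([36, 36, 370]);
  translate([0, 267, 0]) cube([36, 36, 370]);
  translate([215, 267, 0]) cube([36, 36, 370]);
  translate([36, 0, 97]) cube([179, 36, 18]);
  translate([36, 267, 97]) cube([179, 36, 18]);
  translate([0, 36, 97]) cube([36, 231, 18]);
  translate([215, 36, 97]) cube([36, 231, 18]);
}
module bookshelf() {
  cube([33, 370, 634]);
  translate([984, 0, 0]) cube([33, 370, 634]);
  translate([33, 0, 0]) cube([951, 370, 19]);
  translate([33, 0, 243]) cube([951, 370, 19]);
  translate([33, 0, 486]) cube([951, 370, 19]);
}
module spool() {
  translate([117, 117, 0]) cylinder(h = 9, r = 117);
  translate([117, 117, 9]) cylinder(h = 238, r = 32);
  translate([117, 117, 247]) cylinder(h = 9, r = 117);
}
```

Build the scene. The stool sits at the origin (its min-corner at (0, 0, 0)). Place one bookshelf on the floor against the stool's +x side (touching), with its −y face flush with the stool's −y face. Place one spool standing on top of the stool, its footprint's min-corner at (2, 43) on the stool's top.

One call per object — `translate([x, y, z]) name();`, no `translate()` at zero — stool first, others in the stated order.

stool();
translate([251, 0, 0]) bookshelf();
translate([2, 43, 406]) spool();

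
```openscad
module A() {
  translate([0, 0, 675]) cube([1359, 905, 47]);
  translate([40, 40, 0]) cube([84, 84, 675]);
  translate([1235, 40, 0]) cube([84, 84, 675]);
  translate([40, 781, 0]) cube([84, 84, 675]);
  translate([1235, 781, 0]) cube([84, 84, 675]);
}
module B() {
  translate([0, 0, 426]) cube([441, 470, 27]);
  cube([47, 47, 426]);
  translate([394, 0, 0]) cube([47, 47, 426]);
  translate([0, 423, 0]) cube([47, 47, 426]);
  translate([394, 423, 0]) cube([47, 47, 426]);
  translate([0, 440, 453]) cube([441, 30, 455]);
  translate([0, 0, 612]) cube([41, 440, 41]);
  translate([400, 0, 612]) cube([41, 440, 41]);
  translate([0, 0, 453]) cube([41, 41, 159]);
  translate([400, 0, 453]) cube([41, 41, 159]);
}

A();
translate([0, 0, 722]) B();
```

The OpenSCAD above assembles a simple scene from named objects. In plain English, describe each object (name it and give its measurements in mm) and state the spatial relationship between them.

A is a rectangular dining table. The top is 1359×905×47 mm with its upper surface at z = 722 mm. It stands on four 84×84 mm square legs, each inset 40 mm from the nearest pair of top edges, running from the floor to the underside of the top.

B is a chair: 441×470 mm seat, 27 mm thick, top at z = 453 mm, on four 47 mm square corner legs flush with the seat edges. A 30 mm thick backrest slab spans the full seat width, extending 455 mm above the seat top, its back face flush with the seat's +y edge. Two armrests of 41×41 mm section run along each side from the seat's front edge to the front of the backrest, top faces 200 mm above the seat top and outer faces flush with the seat's x-edges; a 41×41 mm post under the front of each armrest stands on the seat at the front corner.

The chair is on top of the table.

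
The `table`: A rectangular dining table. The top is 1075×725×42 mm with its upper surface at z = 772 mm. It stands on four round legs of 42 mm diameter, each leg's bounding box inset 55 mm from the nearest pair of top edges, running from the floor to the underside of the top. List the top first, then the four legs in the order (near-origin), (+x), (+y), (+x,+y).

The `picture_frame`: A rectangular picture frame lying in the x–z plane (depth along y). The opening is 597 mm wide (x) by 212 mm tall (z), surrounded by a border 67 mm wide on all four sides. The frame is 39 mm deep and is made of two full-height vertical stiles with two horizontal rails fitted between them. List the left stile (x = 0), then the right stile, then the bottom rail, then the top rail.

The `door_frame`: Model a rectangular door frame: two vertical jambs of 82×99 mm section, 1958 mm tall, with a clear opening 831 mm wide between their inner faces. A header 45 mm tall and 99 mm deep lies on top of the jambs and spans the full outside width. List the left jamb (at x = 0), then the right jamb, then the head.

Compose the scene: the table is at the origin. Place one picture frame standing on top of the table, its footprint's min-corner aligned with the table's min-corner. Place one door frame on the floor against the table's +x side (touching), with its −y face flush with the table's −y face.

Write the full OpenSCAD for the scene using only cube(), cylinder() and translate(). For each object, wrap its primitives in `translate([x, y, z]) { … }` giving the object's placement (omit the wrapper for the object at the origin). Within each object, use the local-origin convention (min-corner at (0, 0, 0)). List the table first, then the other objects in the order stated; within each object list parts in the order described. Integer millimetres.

translate([0, 0, 730]) cube([1075, 725, 42]);
translate([76, 76, 0]) cylinder(h = 730, r = 21);
translate([999, 76, 0]) cylinder(h = 730, r = 21);
translate([76, 649, 0]) cylinder(h = 730, r = 21);
translate([999, 649, 0]) cylinder(h = 730, r = 21);
translate([0, 0, 772]) {
  cube([67, 39, 346]);
  translate([664, 0, 0]) cube([67, 39, 346]);
  translate([67, 0, 0]) cube([597, 39, 67]);
  translate([67, 0, 279]) cube([597, 39, 67]);
}
translate([1075, 0, 0]) {
  cube([82, 99, 1958]);
  translate([913, 0, 0]) cube([82, 99, 1958]);
  translate([0, 0, 1958]) cube([995, 99, 45]);
}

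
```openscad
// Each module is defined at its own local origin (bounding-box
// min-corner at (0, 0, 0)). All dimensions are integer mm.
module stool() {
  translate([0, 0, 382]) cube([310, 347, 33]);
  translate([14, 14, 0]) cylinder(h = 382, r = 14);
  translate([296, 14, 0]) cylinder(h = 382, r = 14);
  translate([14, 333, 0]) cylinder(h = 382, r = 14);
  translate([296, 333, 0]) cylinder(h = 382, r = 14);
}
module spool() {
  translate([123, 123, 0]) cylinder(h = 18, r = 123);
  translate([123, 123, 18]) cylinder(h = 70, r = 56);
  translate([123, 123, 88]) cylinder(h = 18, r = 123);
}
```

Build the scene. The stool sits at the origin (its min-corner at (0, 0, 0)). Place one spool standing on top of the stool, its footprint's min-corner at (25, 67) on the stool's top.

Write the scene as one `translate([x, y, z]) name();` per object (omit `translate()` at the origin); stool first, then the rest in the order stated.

stool();
translate([25, 67, 415]) spool();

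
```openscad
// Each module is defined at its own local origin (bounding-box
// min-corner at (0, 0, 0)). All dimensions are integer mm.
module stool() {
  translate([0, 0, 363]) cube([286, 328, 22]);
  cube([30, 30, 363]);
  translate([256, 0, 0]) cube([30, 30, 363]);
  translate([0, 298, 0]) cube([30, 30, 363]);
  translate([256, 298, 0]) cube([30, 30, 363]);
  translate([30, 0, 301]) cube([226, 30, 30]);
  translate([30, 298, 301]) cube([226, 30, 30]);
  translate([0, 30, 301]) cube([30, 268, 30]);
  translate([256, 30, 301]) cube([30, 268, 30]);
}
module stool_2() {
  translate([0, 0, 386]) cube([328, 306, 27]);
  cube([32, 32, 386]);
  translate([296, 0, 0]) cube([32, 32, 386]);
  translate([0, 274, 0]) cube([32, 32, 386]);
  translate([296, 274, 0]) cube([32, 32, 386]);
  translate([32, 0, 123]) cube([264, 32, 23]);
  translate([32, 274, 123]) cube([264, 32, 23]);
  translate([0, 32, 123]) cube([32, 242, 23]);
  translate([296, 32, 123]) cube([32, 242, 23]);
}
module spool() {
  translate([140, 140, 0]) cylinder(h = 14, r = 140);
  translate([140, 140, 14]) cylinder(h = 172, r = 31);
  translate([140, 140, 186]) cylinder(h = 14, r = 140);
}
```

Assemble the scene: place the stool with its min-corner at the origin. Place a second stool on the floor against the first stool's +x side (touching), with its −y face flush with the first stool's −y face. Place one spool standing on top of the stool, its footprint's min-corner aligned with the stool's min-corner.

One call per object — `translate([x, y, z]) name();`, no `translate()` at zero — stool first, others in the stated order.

stool();
translate([286, 0, 0]) stool_2();
translate([0, 0, 385]) spool();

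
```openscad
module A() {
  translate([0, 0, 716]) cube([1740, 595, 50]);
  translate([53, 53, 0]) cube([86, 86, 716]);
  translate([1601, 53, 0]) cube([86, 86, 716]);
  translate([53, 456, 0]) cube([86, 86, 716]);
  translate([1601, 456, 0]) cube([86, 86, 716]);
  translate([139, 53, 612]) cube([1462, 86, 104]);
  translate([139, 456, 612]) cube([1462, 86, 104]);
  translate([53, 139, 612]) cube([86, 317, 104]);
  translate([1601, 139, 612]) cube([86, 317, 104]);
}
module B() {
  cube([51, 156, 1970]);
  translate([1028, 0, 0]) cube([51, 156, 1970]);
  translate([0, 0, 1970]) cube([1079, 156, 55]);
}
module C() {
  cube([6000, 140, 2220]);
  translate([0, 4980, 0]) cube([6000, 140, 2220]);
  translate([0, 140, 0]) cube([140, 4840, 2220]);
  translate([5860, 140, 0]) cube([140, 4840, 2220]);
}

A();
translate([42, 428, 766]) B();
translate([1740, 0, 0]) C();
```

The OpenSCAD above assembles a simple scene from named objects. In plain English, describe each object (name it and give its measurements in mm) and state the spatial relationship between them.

A is a table with a 1740×595 mm rectangular top, 50 mm thick, top surface at z = 766 mm, supported by four 86×86 mm square legs, each inset 53 mm from the nearest pair of top edges, running from the floor. Four apron rails, 86 mm thick and 104 mm tall, run between adjacent legs with their top edges flush with the underside of the top and their outer faces flush with the legs' outer faces.

B is a rectangular door frame: two vertical jambs of 51×156 mm section, 1970 mm tall, with a clear opening 977 mm wide between their inner faces. A header 55 mm tall and 156 mm deep lies on top of the jambs and spans the full outside width.

C is the wall frame of a small rectangular building: four walls, each 2220 mm tall and 140 mm thick, enclosing a footprint 6000 mm (x) by 5120 mm (y) outside-to-outside, with no floor or roof. The front and back walls (the −y and +y sides) span the full width; the two side walls fit between them.

The door frame is on top of the table. The house frame is against the table's +x side, with their −y faces flush.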